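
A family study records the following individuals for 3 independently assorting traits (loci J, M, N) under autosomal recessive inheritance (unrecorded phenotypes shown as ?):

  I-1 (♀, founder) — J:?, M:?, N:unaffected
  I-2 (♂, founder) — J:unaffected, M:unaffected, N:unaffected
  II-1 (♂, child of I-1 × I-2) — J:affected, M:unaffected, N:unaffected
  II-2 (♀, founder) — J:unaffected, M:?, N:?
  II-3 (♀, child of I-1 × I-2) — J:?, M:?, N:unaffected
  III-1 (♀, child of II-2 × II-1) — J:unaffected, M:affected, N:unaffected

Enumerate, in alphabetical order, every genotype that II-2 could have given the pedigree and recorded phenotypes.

II-2 ∈ {JJ Mm NN, JJ Mm Nn, JJ Mm nn, JJ mm NN, JJ mm Nn, JJ mm nn, Jj Mm NN, Jj Mm Nn, Jj Mm nn, Jj mm NN, Jj mm Nn, Jj mm nn}

J/I-1 ? ·: Jj|jj
J/I-2 un ·: Jj
J/II-1 aff I-1×I-2: jj
J/II-2 un ·: JJ|Jj
J/II-3 ? I-1×I-2: JJ|Jj|jj
J/III-1 un II-2×II-1: Jj
⇒ J over [I-1,I-2,II-1,II-2,II-3,III-1]: 10 consistent
M/I-1 ? ·: MM|Mm|mm
M/I-2 un ·: MM|Mm
M/II-1 un I-1×I-2: Mm
M/II-2 ? ·: Mm|mm
M/II-3 ? I-1×I-2: MM|Mm|mm
M/III-1 aff II-2×II-1: mm
⇒ M over [I-1,I-2,II-1,II-2,II-3,III-1]: 20 consistent
N/I-1 un ·: NN|Nn
N/I-2 un ·: NN|Nn
N/II-1 un I-1×I-2: NN|Nn
N/II-2 ? ·: NN|Nn|nn
N/II-3 un I-1×I-2: NN|Nn
N/III-1 un II-2×II-1: NN|Nn
⇒ N over [I-1,I-2,II-1,II-2,II-3,III-1]: 58 consistent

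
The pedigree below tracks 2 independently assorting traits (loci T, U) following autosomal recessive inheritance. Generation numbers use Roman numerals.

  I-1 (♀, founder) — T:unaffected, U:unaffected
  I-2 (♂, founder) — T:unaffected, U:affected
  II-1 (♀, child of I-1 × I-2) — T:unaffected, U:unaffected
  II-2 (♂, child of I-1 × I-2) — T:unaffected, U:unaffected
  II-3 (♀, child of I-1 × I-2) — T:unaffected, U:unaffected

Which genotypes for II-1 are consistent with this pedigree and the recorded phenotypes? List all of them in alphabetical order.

T/I-1 un ·: TT|Tt
T/I-2 un ·: TT|Tt
T/II-1 un I-1×I-2: TT|Tt
T/II-2 un I-1×I-2: TT|Tt
T/II-3 un I-1×I-2: TT|Tt
⇒ T over [I-1,I-2,II-1,II-2,II-3]: 25 consistent
U/I-1 un ·: UU|Uu
U/I-2 aff ·: uu
U/II-1 un I-1×I-2: Uu
U/II-2 un I-1×I-2: Uu
U/II-3 un I-1×I-2: Uu
⇒ U over [I-1,I-2,II-1,II-2,II-3]: 2 consistent

II-1 ∈ {TT Uu, Tt Uu}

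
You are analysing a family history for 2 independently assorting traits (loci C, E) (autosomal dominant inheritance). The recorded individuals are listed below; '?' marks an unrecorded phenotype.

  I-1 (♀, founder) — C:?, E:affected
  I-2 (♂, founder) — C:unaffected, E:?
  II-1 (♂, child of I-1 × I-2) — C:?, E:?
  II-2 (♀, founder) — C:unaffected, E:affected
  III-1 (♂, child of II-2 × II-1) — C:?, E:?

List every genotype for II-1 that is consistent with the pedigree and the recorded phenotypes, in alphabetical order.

C/I-1 ? ·: cc|Cc|CC
C/I-2 un ·: cc
C/II-1 ? I-1×I-2: cc|Cc
C/II-2 un ·: cc
C/III-1 ? II-2×II-1: cc|Cc
⇒ C over [I-1,I-2,II-1,II-2,III-1]: 6 consistent
E/I-1 aff ·: Ee|EE
E/I-2 ? ·: ee|Ee|EE
E/II-1 ? I-1×I-2: ee|Ee|EE
E/II-2 aff ·: Ee|EE
E/III-1 ? II-2×II-1: ee|Ee|EE
⇒ E over [I-1,I-2,II-1,II-2,III-1]: 43 consistent

II-1 ∈ {Cc EE, Cc Ee, Cc ee, cc EE, cc Ee, cc ee}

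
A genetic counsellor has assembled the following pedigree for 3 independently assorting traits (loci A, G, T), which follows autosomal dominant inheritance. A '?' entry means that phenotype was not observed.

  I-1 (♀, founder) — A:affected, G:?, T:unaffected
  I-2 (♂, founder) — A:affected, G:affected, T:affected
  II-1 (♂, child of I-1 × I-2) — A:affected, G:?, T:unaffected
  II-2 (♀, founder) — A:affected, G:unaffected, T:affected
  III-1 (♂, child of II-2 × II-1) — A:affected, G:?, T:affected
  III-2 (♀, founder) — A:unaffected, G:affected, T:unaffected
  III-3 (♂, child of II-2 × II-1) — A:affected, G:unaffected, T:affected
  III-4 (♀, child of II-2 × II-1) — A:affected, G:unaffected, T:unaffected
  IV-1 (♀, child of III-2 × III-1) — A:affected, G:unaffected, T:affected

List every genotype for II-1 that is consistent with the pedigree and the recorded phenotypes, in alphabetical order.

A/I-1 aff ·: Aa|AA
A/I-2 aff ·: Aa|AA
A/II-1 aff I-1×I-2: Aa|AA
A/II-2 aff ·: Aa|AA
A/III-1 aff II-2×II-1: Aa|AA
A/III-2 un ·: aa
A/III-3 aff II-2×II-1: Aa|AA
A/III-4 aff II-2×II-1: Aa|AA
A/IV-1 aff III-2×III-1: Aa
⇒ A over [I-1,I-2,II-1,II-2,III-1,III-2,III-3,III-4,IV-1]: 84 consistent
G/I-1 ? ·: gg|Gg|GG
G/I-2 aff ·: Gg|GG
G/II-1 ? I-1×I-2: gg|Gg
G/II-2 un ·: gg
G/III-1 ? II-2×II-1: gg|Gg
G/III-2 aff ·: Gg
G/III-3 un II-2×II-1: gg
G/III-4 un II-2×II-1: gg
G/IV-1 un III-2×III-1: gg
⇒ G over [I-1,I-2,II-1,II-2,III-1,III-2,III-3,III-4,IV-1]: 12 consistent
T/I-1 un ·: tt
T/I-2 aff ·: Tt
T/II-1 un I-1×I-2: tt
T/II-2 aff ·: Tt
T/III-1 aff II-2×II-1: Tt
T/III-2 un ·: tt
T/III-3 aff II-2×II-1: Tt
T/III-4 un II-2×II-1: tt
T/IV-1 aff III-2×III-1: Tt
⇒ T over [I-1,I-2,II-1,II-2,III-1,III-2,III-3,III-4,IV-1]: 1 consistent

II-1 ∈ {AA Gg tt, AA gg tt, Aa Gg tt, Aa gg tt}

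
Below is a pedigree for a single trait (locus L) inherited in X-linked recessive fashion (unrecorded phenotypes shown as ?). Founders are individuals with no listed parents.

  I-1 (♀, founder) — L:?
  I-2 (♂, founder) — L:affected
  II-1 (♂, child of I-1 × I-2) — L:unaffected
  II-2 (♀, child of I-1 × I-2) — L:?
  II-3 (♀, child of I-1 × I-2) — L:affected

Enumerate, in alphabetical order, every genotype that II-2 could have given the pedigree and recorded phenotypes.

L/I-1 ? ·: X^LX^l
L/I-2 aff ·: X^lY
L/II-1 un I-1×I-2: X^LY
L/II-2 ? I-1×I-2: X^LX^l|X^lX^l
L/II-3 aff I-1×I-2: X^lX^l
⇒ L over [I-1,I-2,II-1,II-2,II-3]: 2 consistent

II-2 ∈ {X^LX^l, X^lX^l}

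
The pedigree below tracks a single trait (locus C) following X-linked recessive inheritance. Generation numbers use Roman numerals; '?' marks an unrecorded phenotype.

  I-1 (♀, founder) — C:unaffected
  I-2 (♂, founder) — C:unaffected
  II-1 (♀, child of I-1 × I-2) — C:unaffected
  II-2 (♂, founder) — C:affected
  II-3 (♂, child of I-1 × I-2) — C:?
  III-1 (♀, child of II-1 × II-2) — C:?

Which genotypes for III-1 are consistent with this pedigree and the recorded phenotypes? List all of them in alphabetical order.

III-1 ∈ {X^CX^c, X^cX^c}

C/I-1 un ·: X^CX^C|X^CX^c
C/I-2 un ·: X^CY
C/II-1 un I-1×I-2: X^CX^C|X^CX^c
C/II-2 aff ·: X^cY
C/II-3 ? I-1×I-2: X^CY|X^cY
C/III-1 ? II-1×II-2: X^CX^c|X^cX^c
⇒ C over [I-1,I-2,II-1,II-2,II-3,III-1]: 7 consistent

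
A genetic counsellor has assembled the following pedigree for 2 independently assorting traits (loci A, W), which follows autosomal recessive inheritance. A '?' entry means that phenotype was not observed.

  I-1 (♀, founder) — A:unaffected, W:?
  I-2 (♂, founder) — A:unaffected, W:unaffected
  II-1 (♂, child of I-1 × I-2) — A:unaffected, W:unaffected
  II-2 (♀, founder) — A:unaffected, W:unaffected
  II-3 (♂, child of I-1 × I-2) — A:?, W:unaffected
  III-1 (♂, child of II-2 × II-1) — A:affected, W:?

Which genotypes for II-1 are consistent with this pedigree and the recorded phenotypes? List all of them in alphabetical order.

A/I-1 un ·: AA|Aa
A/I-2 un ·: AA|Aa
A/II-1 un I-1×I-2: Aa
A/II-2 un ·: Aa
A/II-3 ? I-1×I-2: AA|Aa|aa
A/III-1 aff II-2×II-1: aa
⇒ A over [I-1,I-2,II-1,II-2,II-3,III-1]: 7 consistent
W/I-1 ? ·: WW|Ww|ww
W/I-2 un ·: WW|Ww
W/II-1 un I-1×I-2: WW|Ww
W/II-2 un ·: WW|Ww
W/II-3 un I-1×I-2: WW|Ww
W/III-1 ? II-2×II-1: WW|Ww|ww
⇒ W over [I-1,I-2,II-1,II-2,II-3,III-1]: 61 consistent

II-1 ∈ {Aa WW, Aa Ww}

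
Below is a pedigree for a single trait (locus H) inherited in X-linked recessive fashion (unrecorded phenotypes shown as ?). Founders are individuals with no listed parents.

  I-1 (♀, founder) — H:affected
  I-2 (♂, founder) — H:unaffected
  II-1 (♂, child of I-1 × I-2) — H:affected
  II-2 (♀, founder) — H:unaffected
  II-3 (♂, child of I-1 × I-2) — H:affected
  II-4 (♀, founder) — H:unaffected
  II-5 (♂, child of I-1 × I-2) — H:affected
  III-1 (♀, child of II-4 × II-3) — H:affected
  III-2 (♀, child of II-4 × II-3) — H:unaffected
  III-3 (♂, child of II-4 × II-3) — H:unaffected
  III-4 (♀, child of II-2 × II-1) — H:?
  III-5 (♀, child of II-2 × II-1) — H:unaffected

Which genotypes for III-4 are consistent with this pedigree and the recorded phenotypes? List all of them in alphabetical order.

III-4 ∈ {X^HX^h, X^hX^h}

H/I-1 aff ·: X^hX^h
H/I-2 un ·: X^HY
H/II-1 aff I-1×I-2: X^hY
H/II-2 un ·: X^HX^H|X^HX^h
H/II-3 aff I-1×I-2: X^hY
H/II-4 un ·: X^HX^h
H/II-5 aff I-1×I-2: X^hY
H/III-1 aff II-4×II-3: X^hX^h
H/III-2 un II-4×II-3: X^HX^h
H/III-3 un II-4×II-3: X^HY
H/III-4 ? II-2×II-1: X^HX^h|X^hX^h
H/III-5 un II-2×II-1: X^HX^h
⇒ H over [I-1,I-2,II-1,II-2,II-3,II-4,II-5,III-1,III-2,III-3,III-4,III-5]: 3 consistent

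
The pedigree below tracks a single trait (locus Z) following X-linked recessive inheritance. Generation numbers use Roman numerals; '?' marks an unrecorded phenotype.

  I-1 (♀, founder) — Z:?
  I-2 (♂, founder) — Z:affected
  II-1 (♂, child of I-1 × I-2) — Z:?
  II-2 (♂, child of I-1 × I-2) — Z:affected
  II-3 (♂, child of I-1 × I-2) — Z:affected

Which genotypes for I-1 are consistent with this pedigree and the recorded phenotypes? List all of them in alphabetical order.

Z/I-1 ? ·: X^ZX^z|X^zX^z
Z/I-2 aff ·: X^zY
Z/II-1 ? I-1×I-2: X^ZY|X^zY
Z/II-2 aff I-1×I-2: X^zY
Z/II-3 aff I-1×I-2: X^zY
⇒ Z over [I-1,I-2,II-1,II-2,II-3]: 3 consistent

I-1 ∈ {X^ZX^z, X^zX^z}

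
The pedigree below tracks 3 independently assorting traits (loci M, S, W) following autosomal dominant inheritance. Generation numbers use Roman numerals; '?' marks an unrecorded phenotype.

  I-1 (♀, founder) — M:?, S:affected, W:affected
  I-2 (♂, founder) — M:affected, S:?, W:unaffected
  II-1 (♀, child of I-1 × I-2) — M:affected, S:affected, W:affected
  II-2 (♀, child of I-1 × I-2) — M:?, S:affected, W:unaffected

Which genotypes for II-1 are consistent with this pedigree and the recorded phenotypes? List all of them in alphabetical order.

M/I-1 ? ·: mm|Mm|MM
M/I-2 aff ·: Mm|MM
M/II-1 aff I-1×I-2: Mm|MM
M/II-2 ? I-1×I-2: mm|Mm|MM
⇒ M over [I-1,I-2,II-1,II-2]: 18 consistent
S/I-1 aff ·: Ss|SS
S/I-2 ? ·: ss|Ss|SS
S/II-1 aff I-1×I-2: Ss|SS
S/II-2 aff I-1×I-2: Ss|SS
⇒ S over [I-1,I-2,II-1,II-2]: 15 consistent
W/I-1 aff ·: Ww
W/I-2 un ·: ww
W/II-1 aff I-1×I-2: Ww
W/II-2 un I-1×I-2: ww
⇒ W over [I-1,I-2,II-1,II-2]: 1 consistent

II-1 ∈ {MM SS Ww, MM Ss Ww, Mm SS Ww, Mm Ss Ww}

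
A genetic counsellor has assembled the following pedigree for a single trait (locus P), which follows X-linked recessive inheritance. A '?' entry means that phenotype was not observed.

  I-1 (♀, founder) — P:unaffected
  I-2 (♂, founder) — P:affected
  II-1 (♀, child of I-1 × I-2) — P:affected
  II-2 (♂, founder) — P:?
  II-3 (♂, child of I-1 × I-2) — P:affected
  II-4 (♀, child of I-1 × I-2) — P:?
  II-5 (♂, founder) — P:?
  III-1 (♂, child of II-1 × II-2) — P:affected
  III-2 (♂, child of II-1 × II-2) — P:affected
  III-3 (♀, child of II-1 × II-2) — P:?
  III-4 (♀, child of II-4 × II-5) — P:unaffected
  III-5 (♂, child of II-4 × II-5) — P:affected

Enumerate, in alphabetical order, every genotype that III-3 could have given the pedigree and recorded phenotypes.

P/I-1 un ·: X^PX^p
P/I-2 aff ·: X^pY
P/II-1 aff I-1×I-2: X^pX^p
P/II-2 ? ·: X^PY|X^pY
P/II-3 aff I-1×I-2: X^pY
P/II-4 ? I-1×I-2: X^PX^p|X^pX^p
P/II-5 ? ·: X^PY|X^pY
P/III-1 aff II-1×II-2: X^pY
P/III-2 aff II-1×II-2: X^pY
P/III-3 ? II-1×II-2: X^PX^p|X^pX^p
P/III-4 un II-4×II-5: X^PX^P|X^PX^p
P/III-5 aff II-4×II-5: X^pY
⇒ P over [I-1,I-2,II-1,II-2,II-3,II-4,II-5,III-1,III-2,III-3,III-4,III-5]: 8 consistent

III-3 ∈ {X^PX^p, X^pX^p}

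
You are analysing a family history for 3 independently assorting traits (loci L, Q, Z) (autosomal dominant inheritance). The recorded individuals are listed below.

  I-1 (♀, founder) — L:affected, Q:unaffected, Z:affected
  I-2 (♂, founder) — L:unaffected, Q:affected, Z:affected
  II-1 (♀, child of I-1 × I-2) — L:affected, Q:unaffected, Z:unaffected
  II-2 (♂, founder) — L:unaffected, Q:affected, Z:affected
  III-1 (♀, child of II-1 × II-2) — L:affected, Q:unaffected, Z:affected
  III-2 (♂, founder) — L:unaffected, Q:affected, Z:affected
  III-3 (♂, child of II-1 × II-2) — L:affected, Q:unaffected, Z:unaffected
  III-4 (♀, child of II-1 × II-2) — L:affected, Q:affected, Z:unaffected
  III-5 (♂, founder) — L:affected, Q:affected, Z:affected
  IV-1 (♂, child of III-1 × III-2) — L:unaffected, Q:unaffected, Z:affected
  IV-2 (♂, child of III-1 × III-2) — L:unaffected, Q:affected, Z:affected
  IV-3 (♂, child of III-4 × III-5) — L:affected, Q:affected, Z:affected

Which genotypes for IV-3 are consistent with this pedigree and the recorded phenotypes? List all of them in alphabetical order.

L/I-1 aff ·: Ll|LL
L/I-2 un ·: ll
L/II-1 aff I-1×I-2: Ll
L/II-2 un ·: ll
L/III-1 aff II-1×II-2: Ll
L/III-2 un ·: ll
L/III-3 aff II-1×II-2: Ll
L/III-4 aff II-1×II-2: Ll
L/III-5 aff ·: Ll|LL
L/IV-1 un III-1×III-2: ll
L/IV-2 un III-1×III-2: ll
L/IV-3 aff III-4×III-5: Ll|LL
⇒ L over [I-1,I-2,II-1,II-2,III-1,III-2,III-3,III-4,III-5,IV-1,IV-2,IV-3]: 8 consistent
Q/I-1 un ·: qq
Q/I-2 aff ·: Qq
Q/II-1 un I-1×I-2: qq
Q/II-2 aff ·: Qq
Q/III-1 un II-1×II-2: qq
Q/III-2 aff ·: Qq
Q/III-3 un II-1×II-2: qq
Q/III-4 aff II-1×II-2: Qq
Q/III-5 aff ·: Qq|QQ
Q/IV-1 un III-1×III-2: qq
Q/IV-2 aff III-1×III-2: Qq
Q/IV-3 aff III-4×III-5: Qq|QQ
⇒ Q over [I-1,I-2,II-1,II-2,III-1,III-2,III-3,III-4,III-5,IV-1,IV-2,IV-3]: 4 consistent
Z/I-1 aff ·: Zz
Z/I-2 aff ·: Zz
Z/II-1 un I-1×I-2: zz
Z/II-2 aff ·: Zz
Z/III-1 aff II-1×II-2: Zz
Z/III-2 aff ·: Zz|ZZ
Z/III-3 un II-1×II-2: zz
Z/III-4 un II-1×II-2: zz
Z/III-5 aff ·: Zz|ZZ
Z/IV-1 aff III-1×III-2: Zz|ZZ
Z/IV-2 aff III-1×III-2: Zz|ZZ
Z/IV-3 aff III-4×III-5: Zz
⇒ Z over [I-1,I-2,II-1,II-2,III-1,III-2,III-3,III-4,III-5,IV-1,IV-2,IV-3]: 16 consistent

IV-3 ∈ {LL QQ Zz, LL Qq Zz, Ll QQ Zz, Ll Qq Zz}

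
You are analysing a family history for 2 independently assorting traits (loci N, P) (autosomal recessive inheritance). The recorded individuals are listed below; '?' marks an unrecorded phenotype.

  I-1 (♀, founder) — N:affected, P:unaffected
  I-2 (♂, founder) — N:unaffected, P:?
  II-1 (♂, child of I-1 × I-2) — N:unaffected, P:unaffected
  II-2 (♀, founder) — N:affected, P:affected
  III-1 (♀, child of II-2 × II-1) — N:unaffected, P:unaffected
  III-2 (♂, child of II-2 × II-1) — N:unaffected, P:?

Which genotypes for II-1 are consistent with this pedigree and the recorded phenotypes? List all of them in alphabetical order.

II-1 ∈ {Nn PP, Nn Pp}

N/I-1 aff ·: nn
N/I-2 un ·: NN|Nn
N/II-1 un I-1×I-2: Nn
N/II-2 aff ·: nn
N/III-1 un II-2×II-1: Nn
N/III-2 un II-2×II-1: Nn
⇒ N over [I-1,I-2,II-1,II-2,III-1,III-2]: 2 consistent
P/I-1 un ·: PP|Pp
P/I-2 ? ·: PP|Pp|pp
P/II-1 un I-1×I-2: PP|Pp
P/II-2 aff ·: pp
P/III-1 un II-2×II-1: Pp
P/III-2 ? II-2×II-1: Pp|pp
⇒ P over [I-1,I-2,II-1,II-2,III-1,III-2]: 14 consistent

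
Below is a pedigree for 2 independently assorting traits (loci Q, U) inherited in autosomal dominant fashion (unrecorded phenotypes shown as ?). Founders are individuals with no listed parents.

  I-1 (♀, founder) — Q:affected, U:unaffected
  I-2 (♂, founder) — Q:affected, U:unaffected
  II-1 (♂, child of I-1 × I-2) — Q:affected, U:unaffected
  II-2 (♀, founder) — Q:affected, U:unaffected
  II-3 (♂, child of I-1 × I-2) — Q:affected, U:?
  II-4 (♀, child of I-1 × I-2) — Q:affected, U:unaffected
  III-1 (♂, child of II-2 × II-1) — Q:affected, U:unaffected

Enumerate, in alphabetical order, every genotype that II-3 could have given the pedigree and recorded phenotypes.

II-3 ∈ {QQ uu, Qq uu}

Q/I-1 aff ·: Qq|QQ
Q/I-2 aff ·: Qq|QQ
Q/II-1 aff I-1×I-2: Qq|QQ
Q/II-2 aff ·: Qq|QQ
Q/II-3 aff I-1×I-2: Qq|QQ
Q/II-4 aff I-1×I-2: Qq|QQ
Q/III-1 aff II-2×II-1: Qq|QQ
⇒ Q over [I-1,I-2,II-1,II-2,II-3,II-4,III-1]: 87 consistent
U/I-1 un ·: uu
U/I-2 un ·: uu
U/II-1 un I-1×I-2: uu
U/II-2 un ·: uu
U/II-3 ? I-1×I-2: uu
U/II-4 un I-1×I-2: uu
U/III-1 un II-2×II-1: uu
⇒ U over [I-1,I-2,II-1,II-2,II-3,II-4,III-1]: 1 consistent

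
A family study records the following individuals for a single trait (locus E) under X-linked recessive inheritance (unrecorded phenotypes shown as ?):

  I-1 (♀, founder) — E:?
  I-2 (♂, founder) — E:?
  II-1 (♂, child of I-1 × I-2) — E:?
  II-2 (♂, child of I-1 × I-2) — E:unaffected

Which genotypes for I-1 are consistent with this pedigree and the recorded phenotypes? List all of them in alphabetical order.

I-1 ∈ {X^EX^E, X^EX^e}

E/I-1 ? ·: X^EX^E|X^EX^e
E/I-2 ? ·: X^EY|X^eY
E/II-1 ? I-1×I-2: X^EY|X^eY
E/II-2 un I-1×I-2: X^EY
⇒ E over [I-1,I-2,II-1,II-2]: 6 consistent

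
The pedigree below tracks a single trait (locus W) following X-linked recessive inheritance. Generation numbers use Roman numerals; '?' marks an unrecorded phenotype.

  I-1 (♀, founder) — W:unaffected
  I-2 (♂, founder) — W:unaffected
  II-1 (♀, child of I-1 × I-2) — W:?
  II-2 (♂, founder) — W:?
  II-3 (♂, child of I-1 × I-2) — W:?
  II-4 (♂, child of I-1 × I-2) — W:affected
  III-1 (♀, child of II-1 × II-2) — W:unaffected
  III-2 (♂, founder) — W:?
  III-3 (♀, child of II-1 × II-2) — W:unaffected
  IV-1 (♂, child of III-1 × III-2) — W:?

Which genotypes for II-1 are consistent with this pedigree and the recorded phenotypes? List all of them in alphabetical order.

II-1 ∈ {X^WX^W, X^WX^w}

W/I-1 un ·: X^WX^w
W/I-2 un ·: X^WY
W/II-1 ? I-1×I-2: X^WX^W|X^WX^w
W/II-2 ? ·: X^WY|X^wY
W/II-3 ? I-1×I-2: X^WY|X^wY
W/II-4 aff I-1×I-2: X^wY
W/III-1 un II-1×II-2: X^WX^W|X^WX^w
W/III-2 ? ·: X^WY|X^wY
W/III-3 un II-1×II-2: X^WX^W|X^WX^w
W/IV-1 ? III-1×III-2: X^WY|X^wY
⇒ W over [I-1,I-2,II-1,II-2,II-3,II-4,III-1,III-2,III-3,IV-1]: 44 consistent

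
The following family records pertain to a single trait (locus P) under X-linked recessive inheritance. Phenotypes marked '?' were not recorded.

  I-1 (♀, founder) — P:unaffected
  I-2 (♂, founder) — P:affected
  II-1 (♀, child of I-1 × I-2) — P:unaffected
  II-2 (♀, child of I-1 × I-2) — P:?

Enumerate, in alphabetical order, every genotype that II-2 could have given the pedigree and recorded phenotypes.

P/I-1 un ·: X^PX^P|X^PX^p
P/I-2 aff ·: X^pY
P/II-1 un I-1×I-2: X^PX^p
P/II-2 ? I-1×I-2: X^PX^p|X^pX^p
⇒ P over [I-1,I-2,II-1,II-2]: 3 consistent

II-2 ∈ {X^PX^p, X^pX^p}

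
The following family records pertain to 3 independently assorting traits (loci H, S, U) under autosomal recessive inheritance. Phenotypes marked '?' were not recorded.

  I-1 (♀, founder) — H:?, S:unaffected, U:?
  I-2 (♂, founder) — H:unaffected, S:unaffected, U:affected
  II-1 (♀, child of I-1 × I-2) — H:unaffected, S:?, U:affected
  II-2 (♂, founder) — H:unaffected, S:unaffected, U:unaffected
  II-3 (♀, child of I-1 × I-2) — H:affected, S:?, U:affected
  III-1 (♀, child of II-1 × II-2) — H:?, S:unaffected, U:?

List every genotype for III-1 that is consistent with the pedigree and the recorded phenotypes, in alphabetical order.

III-1 ∈ {HH SS Uu, HH SS uu, HH Ss Uu, HH Ss uu, Hh SS Uu, Hh SS uu, Hh Ss Uu, Hh Ss uu, hh SS Uu, hh SS uu, hh Ss Uu, hh Ss uu}

H/I-1 ? ·: Hh|hh
H/I-2 un ·: Hh
H/II-1 un I-1×I-2: HH|Hh
H/II-2 un ·: HH|Hh
H/II-3 aff I-1×I-2: hh
H/III-1 ? II-1×II-2: HH|Hh|hh
⇒ H over [I-1,I-2,II-1,II-2,II-3,III-1]: 13 consistent
S/I-1 un ·: SS|Ss
S/I-2 un ·: SS|Ss
S/II-1 ? I-1×I-2: SS|Ss|ss
S/II-2 un ·: SS|Ss
S/II-3 ? I-1×I-2: SS|Ss|ss
S/III-1 un II-1×II-2: SS|Ss
⇒ S over [I-1,I-2,II-1,II-2,II-3,III-1]: 58 consistent
U/I-1 ? ·: Uu|uu
U/I-2 aff ·: uu
U/II-1 aff I-1×I-2: uu
U/II-2 un ·: UU|Uu
U/II-3 aff I-1×I-2: uu
U/III-1 ? II-1×II-2: Uu|uu
⇒ U over [I-1,I-2,II-1,II-2,II-3,III-1]: 6 consistent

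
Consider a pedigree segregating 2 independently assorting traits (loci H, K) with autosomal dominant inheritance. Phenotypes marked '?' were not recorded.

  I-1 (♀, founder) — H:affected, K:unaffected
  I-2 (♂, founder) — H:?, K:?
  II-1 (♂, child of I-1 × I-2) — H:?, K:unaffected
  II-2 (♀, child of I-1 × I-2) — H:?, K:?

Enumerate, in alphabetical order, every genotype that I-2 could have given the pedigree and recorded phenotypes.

I-2 ∈ {HH Kk, HH kk, Hh Kk, Hh kk, hh Kk, hh kk}

H/I-1 aff ·: Hh|HH
H/I-2 ? ·: hh|Hh|HH
H/II-1 ? I-1×I-2: hh|Hh|HH
H/II-2 ? I-1×I-2: hh|Hh|HH
⇒ H over [I-1,I-2,II-1,II-2]: 23 consistent
K/I-1 un ·: kk
K/I-2 ? ·: kk|Kk
K/II-1 un I-1×I-2: kk
K/II-2 ? I-1×I-2: kk|Kk
⇒ K over [I-1,I-2,II-1,II-2]: 3 consistent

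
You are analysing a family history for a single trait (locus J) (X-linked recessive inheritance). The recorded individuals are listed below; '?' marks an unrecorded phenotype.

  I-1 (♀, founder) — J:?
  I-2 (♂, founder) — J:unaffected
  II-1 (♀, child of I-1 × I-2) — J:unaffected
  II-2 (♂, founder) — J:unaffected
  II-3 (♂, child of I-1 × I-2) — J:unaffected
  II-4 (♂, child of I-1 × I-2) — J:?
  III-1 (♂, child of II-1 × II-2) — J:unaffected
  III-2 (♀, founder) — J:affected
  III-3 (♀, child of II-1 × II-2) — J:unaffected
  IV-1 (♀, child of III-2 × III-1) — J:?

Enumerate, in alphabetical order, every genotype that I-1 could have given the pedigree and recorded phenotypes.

J/I-1 ? ·: X^JX^J|X^JX^j
J/I-2 un ·: X^JY
J/II-1 un I-1×I-2: X^JX^J|X^JX^j
J/II-2 un ·: X^JY
J/II-3 un I-1×I-2: X^JY
J/II-4 ? I-1×I-2: X^JY|X^jY
J/III-1 un II-1×II-2: X^JY
J/III-2 aff ·: X^jX^j
J/III-3 un II-1×II-2: X^JX^J|X^JX^j
J/IV-1 ? III-2×III-1: X^JX^j
⇒ J over [I-1,I-2,II-1,II-2,II-3,II-4,III-1,III-2,III-3,IV-1]: 7 consistent

I-1 ∈ {X^JX^J, X^JX^j}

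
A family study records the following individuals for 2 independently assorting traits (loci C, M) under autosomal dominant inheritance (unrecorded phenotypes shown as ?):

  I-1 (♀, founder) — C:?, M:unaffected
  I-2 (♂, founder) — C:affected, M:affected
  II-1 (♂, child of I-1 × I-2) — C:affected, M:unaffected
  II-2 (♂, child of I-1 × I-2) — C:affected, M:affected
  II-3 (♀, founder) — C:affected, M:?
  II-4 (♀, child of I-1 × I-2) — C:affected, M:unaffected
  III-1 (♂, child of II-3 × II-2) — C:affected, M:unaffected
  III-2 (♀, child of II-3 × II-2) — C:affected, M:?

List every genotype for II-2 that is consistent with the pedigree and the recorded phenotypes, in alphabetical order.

C/I-1 ? ·: cc|Cc|CC
C/I-2 aff ·: Cc|CC
C/II-1 aff I-1×I-2: Cc|CC
C/II-2 aff I-1×I-2: Cc|CC
C/II-3 aff ·: Cc|CC
C/II-4 aff I-1×I-2: Cc|CC
C/III-1 aff II-3×II-2: Cc|CC
C/III-2 aff II-3×II-2: Cc|CC
⇒ C over [I-1,I-2,II-1,II-2,II-3,II-4,III-1,III-2]: 177 consistent
M/I-1 un ·: mm
M/I-2 aff ·: Mm
M/II-1 un I-1×I-2: mm
M/II-2 aff I-1×I-2: Mm
M/II-3 ? ·: mm|Mm
M/II-4 un I-1×I-2: mm
M/III-1 un II-3×II-2: mm
M/III-2 ? II-3×II-2: mm|Mm|MM
⇒ M over [I-1,I-2,II-1,II-2,II-3,II-4,III-1,III-2]: 5 consistent

II-2 ∈ {CC Mm, Cc Mm}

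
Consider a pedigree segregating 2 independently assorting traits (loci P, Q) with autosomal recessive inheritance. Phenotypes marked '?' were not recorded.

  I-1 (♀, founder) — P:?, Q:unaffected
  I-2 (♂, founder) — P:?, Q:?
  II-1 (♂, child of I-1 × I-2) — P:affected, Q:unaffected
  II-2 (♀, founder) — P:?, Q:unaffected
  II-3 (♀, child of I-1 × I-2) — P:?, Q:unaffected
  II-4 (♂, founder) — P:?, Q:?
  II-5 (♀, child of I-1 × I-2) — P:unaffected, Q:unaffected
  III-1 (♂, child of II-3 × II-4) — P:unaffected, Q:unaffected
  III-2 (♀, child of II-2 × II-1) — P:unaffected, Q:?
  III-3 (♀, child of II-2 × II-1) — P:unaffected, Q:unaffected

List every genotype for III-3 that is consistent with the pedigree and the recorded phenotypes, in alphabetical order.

P/I-1 ? ·: Pp|pp
P/I-2 ? ·: Pp|pp
P/II-1 aff I-1×I-2: pp
P/II-2 ? ·: PP|Pp
P/II-3 ? I-1×I-2: PP|Pp|pp
P/II-4 ? ·: PP|Pp|pp
P/II-5 un I-1×I-2: PP|Pp
P/III-1 un II-3×II-4: PP|Pp
P/III-2 un II-2×II-1: Pp
P/III-3 un II-2×II-1: Pp
⇒ P over [I-1,I-2,II-1,II-2,II-3,II-4,II-5,III-1,III-2,III-3]: 72 consistent
Q/I-1 un ·: QQ|Qq
Q/I-2 ? ·: QQ|Qq|qq
Q/II-1 un I-1×I-2: QQ|Qq
Q/II-2 un ·: QQ|Qq
Q/II-3 un I-1×I-2: QQ|Qq
Q/II-4 ? ·: QQ|Qq|qq
Q/II-5 un I-1×I-2: QQ|Qq
Q/III-1 un II-3×II-4: QQ|Qq
Q/III-2 ? II-2×II-1: QQ|Qq|qq
Q/III-3 un II-2×II-1: QQ|Qq
⇒ Q over [I-1,I-2,II-1,II-2,II-3,II-4,II-5,III-1,III-2,III-3]: 930 consistent

III-3 ∈ {Pp QQ, Pp Qq}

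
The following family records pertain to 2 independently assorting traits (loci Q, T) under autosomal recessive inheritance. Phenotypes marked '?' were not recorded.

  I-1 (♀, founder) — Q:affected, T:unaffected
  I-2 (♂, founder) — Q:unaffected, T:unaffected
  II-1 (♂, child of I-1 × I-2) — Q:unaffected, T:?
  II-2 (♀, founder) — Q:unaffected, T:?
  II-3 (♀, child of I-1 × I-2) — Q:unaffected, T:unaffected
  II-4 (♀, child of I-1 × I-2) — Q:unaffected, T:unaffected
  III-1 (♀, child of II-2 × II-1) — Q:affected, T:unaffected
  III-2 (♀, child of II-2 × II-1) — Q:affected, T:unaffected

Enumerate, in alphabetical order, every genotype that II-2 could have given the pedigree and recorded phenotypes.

II-2 ∈ {Qq TT, Qq Tt, Qq tt}

Q/I-1 aff ·: qq
Q/I-2 un ·: QQ|Qq
Q/II-1 un I-1×I-2: Qq
Q/II-2 un ·: Qq
Q/II-3 un I-1×I-2: Qq
Q/II-4 un I-1×I-2: Qq
Q/III-1 aff II-2×II-1: qq
Q/III-2 aff II-2×II-1: qq
⇒ Q over [I-1,I-2,II-1,II-2,II-3,II-4,III-1,III-2]: 2 consistent
T/I-1 un ·: TT|Tt
T/I-2 un ·: TT|Tt
T/II-1 ? I-1×I-2: TT|Tt|tt
T/II-2 ? ·: TT|Tt|tt
T/II-3 un I-1×I-2: TT|Tt
T/II-4 un I-1×I-2: TT|Tt
T/III-1 un II-2×II-1: TT|Tt
T/III-2 un II-2×II-1: TT|Tt
⇒ T over [I-1,I-2,II-1,II-2,II-3,II-4,III-1,III-2]: 194 consistent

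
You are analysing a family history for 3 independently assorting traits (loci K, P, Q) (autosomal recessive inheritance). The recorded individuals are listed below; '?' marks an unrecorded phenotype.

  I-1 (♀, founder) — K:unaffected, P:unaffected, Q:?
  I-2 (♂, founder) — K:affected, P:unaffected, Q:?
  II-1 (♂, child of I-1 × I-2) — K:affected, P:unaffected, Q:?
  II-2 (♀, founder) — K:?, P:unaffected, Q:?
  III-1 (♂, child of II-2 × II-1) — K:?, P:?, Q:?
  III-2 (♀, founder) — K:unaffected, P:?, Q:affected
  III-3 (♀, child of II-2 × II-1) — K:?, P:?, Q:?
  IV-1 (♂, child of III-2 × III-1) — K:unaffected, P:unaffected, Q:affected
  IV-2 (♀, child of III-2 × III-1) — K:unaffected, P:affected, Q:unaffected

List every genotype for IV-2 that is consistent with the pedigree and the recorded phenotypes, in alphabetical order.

IV-2 ∈ {KK pp Qq, Kk pp Qq}

K/I-1 un ·: Kk
K/I-2 aff ·: kk
K/II-1 aff I-1×I-2: kk
K/II-2 ? ·: KK|Kk|kk
K/III-1 ? II-2×II-1: Kk|kk
K/III-2 un ·: KK|Kk
K/III-3 ? II-2×II-1: Kk|kk
K/IV-1 un III-2×III-1: KK|Kk
K/IV-2 un III-2×III-1: KK|Kk
⇒ K over [I-1,I-2,II-1,II-2,III-1,III-2,III-3,IV-1,IV-2]: 30 consistent
P/I-1 un ·: PP|Pp
P/I-2 un ·: PP|Pp
P/II-1 un I-1×I-2: PP|Pp
P/II-2 un ·: PP|Pp
P/III-1 ? II-2×II-1: Pp|pp
P/III-2 ? ·: Pp|pp
P/III-3 ? II-2×II-1: PP|Pp|pp
P/IV-1 un III-2×III-1: PP|Pp
P/IV-2 aff III-2×III-1: pp
⇒ P over [I-1,I-2,II-1,II-2,III-1,III-2,III-3,IV-1,IV-2]: 78 consistent
Q/I-1 ? ·: QQ|Qq|qq
Q/I-2 ? ·: QQ|Qq|qq
Q/II-1 ? I-1×I-2: QQ|Qq|qq
Q/II-2 ? ·: QQ|Qq|qq
Q/III-1 ? II-2×II-1: Qq
Q/III-2 aff ·: qq
Q/III-3 ? II-2×II-1: QQ|Qq|qq
Q/IV-1 aff III-2×III-1: qq
Q/IV-2 un III-2×III-1: Qq
⇒ Q over [I-1,I-2,II-1,II-2,III-1,III-2,III-3,IV-1,IV-2]: 73 consistent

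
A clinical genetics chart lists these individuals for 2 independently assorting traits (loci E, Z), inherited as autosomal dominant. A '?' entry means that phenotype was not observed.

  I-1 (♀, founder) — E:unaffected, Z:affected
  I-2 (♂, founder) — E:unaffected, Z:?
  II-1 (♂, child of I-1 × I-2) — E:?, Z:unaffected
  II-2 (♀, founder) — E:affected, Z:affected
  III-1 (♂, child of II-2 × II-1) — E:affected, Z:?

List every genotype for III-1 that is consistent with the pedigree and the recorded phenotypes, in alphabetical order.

E/I-1 un ·: ee
E/I-2 un ·: ee
E/II-1 ? I-1×I-2: ee
E/II-2 aff ·: Ee|EE
E/III-1 aff II-2×II-1: Ee
⇒ E over [I-1,I-2,II-1,II-2,III-1]: 2 consistent
Z/I-1 aff ·: Zz
Z/I-2 ? ·: zz|Zz
Z/II-1 un I-1×I-2: zz
Z/II-2 aff ·: Zz|ZZ
Z/III-1 ? II-2×II-1: zz|Zz
⇒ Z over [I-1,I-2,II-1,II-2,III-1]: 6 consistent

III-1 ∈ {Ee Zz, Ee zz}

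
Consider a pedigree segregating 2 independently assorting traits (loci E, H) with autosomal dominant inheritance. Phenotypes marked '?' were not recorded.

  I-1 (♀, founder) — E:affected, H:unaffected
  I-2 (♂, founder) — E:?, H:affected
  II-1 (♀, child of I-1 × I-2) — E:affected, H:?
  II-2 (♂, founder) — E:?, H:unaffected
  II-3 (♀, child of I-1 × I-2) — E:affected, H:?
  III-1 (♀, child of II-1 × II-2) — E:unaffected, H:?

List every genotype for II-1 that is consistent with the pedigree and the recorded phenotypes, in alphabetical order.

II-1 ∈ {Ee Hh, Ee hh}

E/I-1 aff ·: Ee|EE
E/I-2 ? ·: ee|Ee|EE
E/II-1 aff I-1×I-2: Ee
E/II-2 ? ·: ee|Ee
E/II-3 aff I-1×I-2: Ee|EE
E/III-1 un II-1×II-2: ee
⇒ E over [I-1,I-2,II-1,II-2,II-3,III-1]: 16 consistent
H/I-1 un ·: hh
H/I-2 aff ·: Hh|HH
H/II-1 ? I-1×I-2: hh|Hh
H/II-2 un ·: hh
H/II-3 ? I-1×I-2: hh|Hh
H/III-1 ? II-1×II-2: hh|Hh
⇒ H over [I-1,I-2,II-1,II-2,II-3,III-1]: 8 consistent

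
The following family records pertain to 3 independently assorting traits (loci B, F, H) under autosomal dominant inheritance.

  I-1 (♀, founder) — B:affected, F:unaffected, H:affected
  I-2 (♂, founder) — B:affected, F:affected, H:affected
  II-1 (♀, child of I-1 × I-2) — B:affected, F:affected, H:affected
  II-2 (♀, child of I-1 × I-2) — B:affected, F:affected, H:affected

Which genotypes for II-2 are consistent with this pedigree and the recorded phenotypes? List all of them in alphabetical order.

B/I-1 aff ·: Bb|BB
B/I-2 aff ·: Bb|BB
B/II-1 aff I-1×I-2: Bb|BB
B/II-2 aff I-1×I-2: Bb|BB
⇒ B over [I-1,I-2,II-1,II-2]: 13 consistent
F/I-1 un ·: ff
F/I-2 aff ·: Ff|FF
F/II-1 aff I-1×I-2: Ff
F/II-2 aff I-1×I-2: Ff
⇒ F over [I-1,I-2,II-1,II-2]: 2 consistent
H/I-1 aff ·: Hh|HH
H/I-2 aff ·: Hh|HH
H/II-1 aff I-1×I-2: Hh|HH
H/II-2 aff I-1×I-2: Hh|HH
⇒ H over [I-1,I-2,II-1,II-2]: 13 consistent

II-2 ∈ {BB Ff HH, BB Ff Hh, Bb Ff HH, Bb Ff Hh}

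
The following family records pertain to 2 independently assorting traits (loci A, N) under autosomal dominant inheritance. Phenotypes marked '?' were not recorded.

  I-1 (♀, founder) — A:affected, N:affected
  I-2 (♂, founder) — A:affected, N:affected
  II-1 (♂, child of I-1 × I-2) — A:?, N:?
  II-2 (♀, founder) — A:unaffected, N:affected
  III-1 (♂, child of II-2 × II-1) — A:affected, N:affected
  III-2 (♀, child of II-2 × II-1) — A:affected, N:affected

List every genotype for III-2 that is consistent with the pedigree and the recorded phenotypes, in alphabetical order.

A/I-1 aff ·: Aa|AA
A/I-2 aff ·: Aa|AA
A/II-1 ? I-1×I-2: Aa|AA
A/II-2 un ·: aa
A/III-1 aff II-2×II-1: Aa
A/III-2 aff II-2×II-1: Aa
⇒ A over [I-1,I-2,II-1,II-2,III-1,III-2]: 7 consistent
N/I-1 aff ·: Nn|NN
N/I-2 aff ·: Nn|NN
N/II-1 ? I-1×I-2: nn|Nn|NN
N/II-2 aff ·: Nn|NN
N/III-1 aff II-2×II-1: Nn|NN
N/III-2 aff II-2×II-1: Nn|NN
⇒ N over [I-1,I-2,II-1,II-2,III-1,III-2]: 46 consistent

III-2 ∈ {Aa NN, Aa Nn}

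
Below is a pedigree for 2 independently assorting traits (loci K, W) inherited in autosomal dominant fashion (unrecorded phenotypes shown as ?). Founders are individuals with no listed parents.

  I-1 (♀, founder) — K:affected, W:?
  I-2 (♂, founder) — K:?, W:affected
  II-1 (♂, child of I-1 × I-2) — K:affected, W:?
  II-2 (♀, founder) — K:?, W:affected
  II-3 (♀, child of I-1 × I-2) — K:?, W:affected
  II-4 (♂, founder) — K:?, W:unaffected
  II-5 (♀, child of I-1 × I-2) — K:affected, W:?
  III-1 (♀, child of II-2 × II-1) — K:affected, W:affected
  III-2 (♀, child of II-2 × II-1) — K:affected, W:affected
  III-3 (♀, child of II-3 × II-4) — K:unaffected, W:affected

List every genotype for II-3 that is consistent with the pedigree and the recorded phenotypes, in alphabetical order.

K/I-1 aff ·: Kk|KK
K/I-2 ? ·: kk|Kk|KK
K/II-1 aff I-1×I-2: Kk|KK
K/II-2 ? ·: kk|Kk|KK
K/II-3 ? I-1×I-2: kk|Kk
K/II-4 ? ·: kk|Kk
K/II-5 aff I-1×I-2: Kk|KK
K/III-1 aff II-2×II-1: Kk|KK
K/III-2 aff II-2×II-1: Kk|KK
K/III-3 un II-3×II-4: kk
⇒ K over [I-1,I-2,II-1,II-2,II-3,II-4,II-5,III-1,III-2,III-3]: 294 consistent
W/I-1 ? ·: ww|Ww|WW
W/I-2 aff ·: Ww|WW
W/II-1 ? I-1×I-2: ww|Ww|WW
W/II-2 aff ·: Ww|WW
W/II-3 aff I-1×I-2: Ww|WW
W/II-4 un ·: ww
W/II-5 ? I-1×I-2: ww|Ww|WW
W/III-1 aff II-2×II-1: Ww|WW
W/III-2 aff II-2×II-1: Ww|WW
W/III-3 aff II-3×II-4: Ww
⇒ W over [I-1,I-2,II-1,II-2,II-3,II-4,II-5,III-1,III-2,III-3]: 227 consistent

II-3 ∈ {Kk WW, Kk Ww, kk WW, kk Ww}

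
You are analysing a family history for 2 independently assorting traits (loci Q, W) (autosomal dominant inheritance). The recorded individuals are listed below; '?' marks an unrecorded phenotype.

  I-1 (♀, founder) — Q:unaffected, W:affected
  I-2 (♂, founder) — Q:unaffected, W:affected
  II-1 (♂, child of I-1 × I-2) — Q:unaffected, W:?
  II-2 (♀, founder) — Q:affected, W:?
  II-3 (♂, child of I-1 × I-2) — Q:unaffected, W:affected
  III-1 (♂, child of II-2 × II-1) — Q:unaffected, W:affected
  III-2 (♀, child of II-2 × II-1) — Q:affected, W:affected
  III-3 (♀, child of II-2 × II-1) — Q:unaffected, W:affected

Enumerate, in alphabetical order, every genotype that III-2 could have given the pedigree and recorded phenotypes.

Q/I-1 un ·: qq
Q/I-2 un ·: qq
Q/II-1 un I-1×I-2: qq
Q/II-2 aff ·: Qq
Q/II-3 un I-1×I-2: qq
Q/III-1 un II-2×II-1: qq
Q/III-2 aff II-2×II-1: Qq
Q/III-3 un II-2×II-1: qq
⇒ Q over [I-1,I-2,II-1,II-2,II-3,III-1,III-2,III-3]: 1 consistent
W/I-1 aff ·: Ww|WW
W/I-2 aff ·: Ww|WW
W/II-1 ? I-1×I-2: ww|Ww|WW
W/II-2 ? ·: ww|Ww|WW
W/II-3 aff I-1×I-2: Ww|WW
W/III-1 aff II-2×II-1: Ww|WW
W/III-2 aff II-2×II-1: Ww|WW
W/III-3 aff II-2×II-1: Ww|WW
⇒ W over [I-1,I-2,II-1,II-2,II-3,III-1,III-2,III-3]: 176 consistent

III-2 ∈ {Qq WW, Qq Ww}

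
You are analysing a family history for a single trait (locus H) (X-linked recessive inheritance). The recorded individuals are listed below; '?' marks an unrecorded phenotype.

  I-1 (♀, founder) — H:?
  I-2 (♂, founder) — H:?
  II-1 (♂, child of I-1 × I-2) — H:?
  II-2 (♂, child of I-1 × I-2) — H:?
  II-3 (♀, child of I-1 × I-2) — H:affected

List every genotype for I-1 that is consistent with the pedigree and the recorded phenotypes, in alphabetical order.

I-1 ∈ {X^HX^h, X^hX^h}

H/I-1 ? ·: X^HX^h|X^hX^h
H/I-2 ? ·: X^hY
H/II-1 ? I-1×I-2: X^HY|X^hY
H/II-2 ? I-1×I-2: X^HY|X^hY
H/II-3 aff I-1×I-2: X^hX^h
⇒ H over [I-1,I-2,II-1,II-2,II-3]: 5 consistent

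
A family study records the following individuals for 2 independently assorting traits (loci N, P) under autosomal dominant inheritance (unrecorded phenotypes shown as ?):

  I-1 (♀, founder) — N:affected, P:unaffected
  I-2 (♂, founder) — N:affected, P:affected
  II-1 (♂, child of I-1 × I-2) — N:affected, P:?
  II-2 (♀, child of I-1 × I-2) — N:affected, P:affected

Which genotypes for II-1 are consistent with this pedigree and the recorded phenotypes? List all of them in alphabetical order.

N/I-1 aff ·: Nn|NN
N/I-2 aff ·: Nn|NN
N/II-1 aff I-1×I-2: Nn|NN
N/II-2 aff I-1×I-2: Nn|NN
⇒ N over [I-1,I-2,II-1,II-2]: 13 consistent
P/I-1 un ·: pp
P/I-2 aff ·: Pp|PP
P/II-1 ? I-1×I-2: pp|Pp
P/II-2 aff I-1×I-2: Pp
⇒ P over [I-1,I-2,II-1,II-2]: 3 consistent

II-1 ∈ {NN Pp, NN pp, Nn Pp, Nn pp}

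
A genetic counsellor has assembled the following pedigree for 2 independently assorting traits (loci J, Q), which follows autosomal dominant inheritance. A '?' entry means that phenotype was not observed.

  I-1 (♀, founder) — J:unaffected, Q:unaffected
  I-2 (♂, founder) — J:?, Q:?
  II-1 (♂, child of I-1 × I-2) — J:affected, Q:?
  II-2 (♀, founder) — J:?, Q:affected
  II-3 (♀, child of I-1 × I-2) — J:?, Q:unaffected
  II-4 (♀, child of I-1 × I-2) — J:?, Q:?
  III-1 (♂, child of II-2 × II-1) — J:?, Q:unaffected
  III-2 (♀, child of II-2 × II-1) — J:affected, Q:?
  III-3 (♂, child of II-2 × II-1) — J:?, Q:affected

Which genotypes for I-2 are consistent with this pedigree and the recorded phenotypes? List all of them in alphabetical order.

J/I-1 un ·: jj
J/I-2 ? ·: Jj|JJ
J/II-1 aff I-1×I-2: Jj
J/II-2 ? ·: jj|Jj|JJ
J/II-3 ? I-1×I-2: jj|Jj
J/II-4 ? I-1×I-2: jj|Jj
J/III-1 ? II-2×II-1: jj|Jj|JJ
J/III-2 aff II-2×II-1: Jj|JJ
J/III-3 ? II-2×II-1: jj|Jj|JJ
⇒ J over [I-1,I-2,II-1,II-2,II-3,II-4,III-1,III-2,III-3]: 150 consistent
Q/I-1 un ·: qq
Q/I-2 ? ·: qq|Qq
Q/II-1 ? I-1×I-2: qq|Qq
Q/II-2 aff ·: Qq
Q/II-3 un I-1×I-2: qq
Q/II-4 ? I-1×I-2: qq|Qq
Q/III-1 un II-2×II-1: qq
Q/III-2 ? II-2×II-1: qq|Qq|QQ
Q/III-3 aff II-2×II-1: Qq|QQ
⇒ Q over [I-1,I-2,II-1,II-2,II-3,II-4,III-1,III-2,III-3]: 18 consistent

I-2 ∈ {JJ Qq, JJ qq, Jj Qq, Jj qq}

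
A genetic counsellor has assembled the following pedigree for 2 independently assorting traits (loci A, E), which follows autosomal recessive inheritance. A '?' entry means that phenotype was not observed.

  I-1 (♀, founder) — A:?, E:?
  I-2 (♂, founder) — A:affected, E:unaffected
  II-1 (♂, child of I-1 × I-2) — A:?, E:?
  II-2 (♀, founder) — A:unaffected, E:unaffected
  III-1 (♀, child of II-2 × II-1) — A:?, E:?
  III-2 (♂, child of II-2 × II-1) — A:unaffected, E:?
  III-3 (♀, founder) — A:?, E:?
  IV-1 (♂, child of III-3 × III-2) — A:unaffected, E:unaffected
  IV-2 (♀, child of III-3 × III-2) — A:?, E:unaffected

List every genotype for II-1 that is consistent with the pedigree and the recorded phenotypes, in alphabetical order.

A/I-1 ? ·: AA|Aa|aa
A/I-2 aff ·: aa
A/II-1 ? I-1×I-2: Aa|aa
A/II-2 un ·: AA|Aa
A/III-1 ? II-2×II-1: AA|Aa|aa
A/III-2 un II-2×II-1: AA|Aa
A/III-3 ? ·: AA|Aa|aa
A/IV-1 un III-3×III-2: AA|Aa
A/IV-2 ? III-3×III-2: AA|Aa|aa
⇒ A over [I-1,I-2,II-1,II-2,III-1,III-2,III-3,IV-1,IV-2]: 252 consistent
E/I-1 ? ·: EE|Ee|ee
E/I-2 un ·: EE|Ee
E/II-1 ? I-1×I-2: EE|Ee|ee
E/II-2 un ·: EE|Ee
E/III-1 ? II-2×II-1: EE|Ee|ee
E/III-2 ? II-2×II-1: EE|Ee|ee
E/III-3 ? ·: EE|Ee|ee
E/IV-1 un III-3×III-2: EE|Ee
E/IV-2 un III-3×III-2: EE|Ee
⇒ E over [I-1,I-2,II-1,II-2,III-1,III-2,III-3,IV-1,IV-2]: 611 consistent

II-1 ∈ {Aa EE, Aa Ee, Aa ee, aa EE, aa Ee, aa ee}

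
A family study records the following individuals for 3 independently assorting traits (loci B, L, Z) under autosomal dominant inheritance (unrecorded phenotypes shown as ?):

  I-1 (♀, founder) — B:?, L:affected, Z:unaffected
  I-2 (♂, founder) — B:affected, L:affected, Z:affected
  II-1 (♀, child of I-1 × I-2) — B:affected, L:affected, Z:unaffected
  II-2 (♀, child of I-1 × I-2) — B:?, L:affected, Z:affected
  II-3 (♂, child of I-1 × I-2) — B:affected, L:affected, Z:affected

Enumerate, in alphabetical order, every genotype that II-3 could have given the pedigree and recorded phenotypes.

B/I-1 ? ·: bb|Bb|BB
B/I-2 aff ·: Bb|BB
B/II-1 aff I-1×I-2: Bb|BB
B/II-2 ? I-1×I-2: bb|Bb|BB
B/II-3 aff I-1×I-2: Bb|BB
⇒ B over [I-1,I-2,II-1,II-2,II-3]: 32 consistent
L/I-1 aff ·: Ll|LL
L/I-2 aff ·: Ll|LL
L/II-1 aff I-1×I-2: Ll|LL
L/II-2 aff I-1×I-2: Ll|LL
L/II-3 aff I-1×I-2: Ll|LL
⇒ L over [I-1,I-2,II-1,II-2,II-3]: 25 consistent
Z/I-1 un ·: zz
Z/I-2 aff ·: Zz
Z/II-1 un I-1×I-2: zz
Z/II-2 aff I-1×I-2: Zz
Z/II-3 aff I-1×I-2: Zz
⇒ Z over [I-1,I-2,II-1,II-2,II-3]: 1 consistent

II-3 ∈ {BB LL Zz, BB Ll Zz, Bb LL Zz, Bb Ll Zz}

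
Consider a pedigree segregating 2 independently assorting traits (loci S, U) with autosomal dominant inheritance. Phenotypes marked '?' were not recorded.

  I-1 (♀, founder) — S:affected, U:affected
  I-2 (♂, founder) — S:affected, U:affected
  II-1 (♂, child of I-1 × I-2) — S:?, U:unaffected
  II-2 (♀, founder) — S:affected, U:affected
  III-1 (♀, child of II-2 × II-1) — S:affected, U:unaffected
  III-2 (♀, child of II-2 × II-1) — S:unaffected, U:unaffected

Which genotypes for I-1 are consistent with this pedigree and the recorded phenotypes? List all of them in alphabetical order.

I-1 ∈ {SS Uu, Ss Uu}

S/I-1 aff ·: Ss|SS
S/I-2 aff ·: Ss|SS
S/II-1 ? I-1×I-2: ss|Ss
S/II-2 aff ·: Ss
S/III-1 aff II-2×II-1: Ss|SS
S/III-2 un II-2×II-1: ss
⇒ S over [I-1,I-2,II-1,II-2,III-1,III-2]: 7 consistent
U/I-1 aff ·: Uu
U/I-2 aff ·: Uu
U/II-1 un I-1×I-2: uu
U/II-2 aff ·: Uu
U/III-1 un II-2×II-1: uu
U/III-2 un II-2×II-1: uu
⇒ U over [I-1,I-2,II-1,II-2,III-1,III-2]: 1 consistent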